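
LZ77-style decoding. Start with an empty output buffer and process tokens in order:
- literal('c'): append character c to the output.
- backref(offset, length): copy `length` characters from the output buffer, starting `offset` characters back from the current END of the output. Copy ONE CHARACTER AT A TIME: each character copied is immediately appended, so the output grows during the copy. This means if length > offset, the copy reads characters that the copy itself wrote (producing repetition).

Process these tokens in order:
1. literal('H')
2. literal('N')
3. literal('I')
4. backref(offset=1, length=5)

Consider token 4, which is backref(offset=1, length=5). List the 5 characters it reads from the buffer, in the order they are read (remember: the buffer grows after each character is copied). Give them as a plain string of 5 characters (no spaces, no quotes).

Answer: IIIII

Derivation:
Token 1: literal('H'). Output: "H"
Token 2: literal('N'). Output: "HN"
Token 3: literal('I'). Output: "HNI"
Token 4: backref(off=1, len=5). Buffer before: "HNI" (len 3)
  byte 1: read out[2]='I', append. Buffer now: "HNII"
  byte 2: read out[3]='I', append. Buffer now: "HNIII"
  byte 3: read out[4]='I', append. Buffer now: "HNIIII"
  byte 4: read out[5]='I', append. Buffer now: "HNIIIII"
  byte 5: read out[6]='I', append. Buffer now: "HNIIIIII"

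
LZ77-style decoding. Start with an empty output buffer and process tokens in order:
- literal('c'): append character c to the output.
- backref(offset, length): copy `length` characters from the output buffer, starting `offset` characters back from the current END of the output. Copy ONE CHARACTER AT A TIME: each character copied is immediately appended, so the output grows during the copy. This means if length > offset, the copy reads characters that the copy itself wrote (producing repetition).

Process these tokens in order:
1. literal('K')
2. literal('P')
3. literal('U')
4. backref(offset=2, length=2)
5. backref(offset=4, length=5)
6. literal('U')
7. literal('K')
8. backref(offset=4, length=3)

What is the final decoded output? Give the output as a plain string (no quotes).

Token 1: literal('K'). Output: "K"
Token 2: literal('P'). Output: "KP"
Token 3: literal('U'). Output: "KPU"
Token 4: backref(off=2, len=2). Copied 'PU' from pos 1. Output: "KPUPU"
Token 5: backref(off=4, len=5) (overlapping!). Copied 'PUPUP' from pos 1. Output: "KPUPUPUPUP"
Token 6: literal('U'). Output: "KPUPUPUPUPU"
Token 7: literal('K'). Output: "KPUPUPUPUPUK"
Token 8: backref(off=4, len=3). Copied 'UPU' from pos 8. Output: "KPUPUPUPUPUKUPU"

Answer: KPUPUPUPUPUKUPU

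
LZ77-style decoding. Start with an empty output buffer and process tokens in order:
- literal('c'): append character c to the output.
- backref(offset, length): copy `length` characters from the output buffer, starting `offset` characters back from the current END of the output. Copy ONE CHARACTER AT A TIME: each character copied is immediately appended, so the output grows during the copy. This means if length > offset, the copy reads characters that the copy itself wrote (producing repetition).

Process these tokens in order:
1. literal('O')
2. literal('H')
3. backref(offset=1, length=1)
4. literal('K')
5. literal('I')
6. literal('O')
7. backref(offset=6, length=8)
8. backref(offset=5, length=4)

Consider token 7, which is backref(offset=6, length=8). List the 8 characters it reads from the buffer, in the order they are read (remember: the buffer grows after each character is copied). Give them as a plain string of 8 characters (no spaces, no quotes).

Token 1: literal('O'). Output: "O"
Token 2: literal('H'). Output: "OH"
Token 3: backref(off=1, len=1). Copied 'H' from pos 1. Output: "OHH"
Token 4: literal('K'). Output: "OHHK"
Token 5: literal('I'). Output: "OHHKI"
Token 6: literal('O'). Output: "OHHKIO"
Token 7: backref(off=6, len=8). Buffer before: "OHHKIO" (len 6)
  byte 1: read out[0]='O', append. Buffer now: "OHHKIOO"
  byte 2: read out[1]='H', append. Buffer now: "OHHKIOOH"
  byte 3: read out[2]='H', append. Buffer now: "OHHKIOOHH"
  byte 4: read out[3]='K', append. Buffer now: "OHHKIOOHHK"
  byte 5: read out[4]='I', append. Buffer now: "OHHKIOOHHKI"
  byte 6: read out[5]='O', append. Buffer now: "OHHKIOOHHKIO"
  byte 7: read out[6]='O', append. Buffer now: "OHHKIOOHHKIOO"
  byte 8: read out[7]='H', append. Buffer now: "OHHKIOOHHKIOOH"

Answer: OHHKIOOH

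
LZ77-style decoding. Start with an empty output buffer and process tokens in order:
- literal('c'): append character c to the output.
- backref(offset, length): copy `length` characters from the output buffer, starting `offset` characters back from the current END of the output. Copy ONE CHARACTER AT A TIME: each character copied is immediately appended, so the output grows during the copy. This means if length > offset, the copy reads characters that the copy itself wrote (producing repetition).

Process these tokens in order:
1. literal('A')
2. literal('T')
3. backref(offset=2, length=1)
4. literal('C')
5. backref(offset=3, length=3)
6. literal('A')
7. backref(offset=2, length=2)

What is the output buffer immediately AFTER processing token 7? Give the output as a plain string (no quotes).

Token 1: literal('A'). Output: "A"
Token 2: literal('T'). Output: "AT"
Token 3: backref(off=2, len=1). Copied 'A' from pos 0. Output: "ATA"
Token 4: literal('C'). Output: "ATAC"
Token 5: backref(off=3, len=3). Copied 'TAC' from pos 1. Output: "ATACTAC"
Token 6: literal('A'). Output: "ATACTACA"
Token 7: backref(off=2, len=2). Copied 'CA' from pos 6. Output: "ATACTACACA"

Answer: ATACTACACA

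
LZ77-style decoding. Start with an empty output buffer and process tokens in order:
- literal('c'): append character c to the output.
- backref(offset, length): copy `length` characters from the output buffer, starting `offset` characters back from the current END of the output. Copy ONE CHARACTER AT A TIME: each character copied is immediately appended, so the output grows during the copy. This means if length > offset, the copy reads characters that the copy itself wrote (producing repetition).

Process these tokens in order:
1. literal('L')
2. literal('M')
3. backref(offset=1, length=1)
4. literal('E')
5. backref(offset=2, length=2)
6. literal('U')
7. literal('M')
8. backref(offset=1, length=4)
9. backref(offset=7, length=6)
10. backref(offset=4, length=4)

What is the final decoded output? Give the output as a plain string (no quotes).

Token 1: literal('L'). Output: "L"
Token 2: literal('M'). Output: "LM"
Token 3: backref(off=1, len=1). Copied 'M' from pos 1. Output: "LMM"
Token 4: literal('E'). Output: "LMME"
Token 5: backref(off=2, len=2). Copied 'ME' from pos 2. Output: "LMMEME"
Token 6: literal('U'). Output: "LMMEMEU"
Token 7: literal('M'). Output: "LMMEMEUM"
Token 8: backref(off=1, len=4) (overlapping!). Copied 'MMMM' from pos 7. Output: "LMMEMEUMMMMM"
Token 9: backref(off=7, len=6). Copied 'EUMMMM' from pos 5. Output: "LMMEMEUMMMMMEUMMMM"
Token 10: backref(off=4, len=4). Copied 'MMMM' from pos 14. Output: "LMMEMEUMMMMMEUMMMMMMMM"

Answer: LMMEMEUMMMMMEUMMMMMMMM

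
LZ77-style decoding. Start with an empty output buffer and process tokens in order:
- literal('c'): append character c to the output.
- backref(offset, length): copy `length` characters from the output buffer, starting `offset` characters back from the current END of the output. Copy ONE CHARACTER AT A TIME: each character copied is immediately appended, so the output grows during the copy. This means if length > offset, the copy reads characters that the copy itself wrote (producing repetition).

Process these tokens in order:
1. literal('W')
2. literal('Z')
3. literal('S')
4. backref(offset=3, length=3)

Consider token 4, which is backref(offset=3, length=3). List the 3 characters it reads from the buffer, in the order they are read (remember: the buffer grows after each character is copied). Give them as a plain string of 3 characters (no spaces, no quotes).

Token 1: literal('W'). Output: "W"
Token 2: literal('Z'). Output: "WZ"
Token 3: literal('S'). Output: "WZS"
Token 4: backref(off=3, len=3). Buffer before: "WZS" (len 3)
  byte 1: read out[0]='W', append. Buffer now: "WZSW"
  byte 2: read out[1]='Z', append. Buffer now: "WZSWZ"
  byte 3: read out[2]='S', append. Buffer now: "WZSWZS"

Answer: WZS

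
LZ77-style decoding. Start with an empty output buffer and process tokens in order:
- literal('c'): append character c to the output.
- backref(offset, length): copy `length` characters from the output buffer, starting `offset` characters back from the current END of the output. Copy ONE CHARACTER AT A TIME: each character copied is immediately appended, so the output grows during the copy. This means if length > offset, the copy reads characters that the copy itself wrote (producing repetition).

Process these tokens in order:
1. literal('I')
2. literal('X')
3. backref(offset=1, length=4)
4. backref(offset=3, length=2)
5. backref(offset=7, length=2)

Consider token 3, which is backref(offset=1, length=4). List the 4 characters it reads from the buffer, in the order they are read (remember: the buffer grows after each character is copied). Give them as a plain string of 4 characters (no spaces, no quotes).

Answer: XXXX

Derivation:
Token 1: literal('I'). Output: "I"
Token 2: literal('X'). Output: "IX"
Token 3: backref(off=1, len=4). Buffer before: "IX" (len 2)
  byte 1: read out[1]='X', append. Buffer now: "IXX"
  byte 2: read out[2]='X', append. Buffer now: "IXXX"
  byte 3: read out[3]='X', append. Buffer now: "IXXXX"
  byte 4: read out[4]='X', append. Buffer now: "IXXXXX"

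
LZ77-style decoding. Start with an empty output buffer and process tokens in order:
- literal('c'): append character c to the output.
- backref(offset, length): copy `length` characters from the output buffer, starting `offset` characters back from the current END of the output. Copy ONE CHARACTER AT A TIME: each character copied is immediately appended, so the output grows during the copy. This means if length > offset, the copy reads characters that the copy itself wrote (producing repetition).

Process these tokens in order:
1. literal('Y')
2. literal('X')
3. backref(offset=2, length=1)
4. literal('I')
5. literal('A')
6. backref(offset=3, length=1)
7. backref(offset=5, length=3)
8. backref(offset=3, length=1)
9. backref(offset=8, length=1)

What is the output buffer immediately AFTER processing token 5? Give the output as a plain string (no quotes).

Token 1: literal('Y'). Output: "Y"
Token 2: literal('X'). Output: "YX"
Token 3: backref(off=2, len=1). Copied 'Y' from pos 0. Output: "YXY"
Token 4: literal('I'). Output: "YXYI"
Token 5: literal('A'). Output: "YXYIA"

Answer: YXYIA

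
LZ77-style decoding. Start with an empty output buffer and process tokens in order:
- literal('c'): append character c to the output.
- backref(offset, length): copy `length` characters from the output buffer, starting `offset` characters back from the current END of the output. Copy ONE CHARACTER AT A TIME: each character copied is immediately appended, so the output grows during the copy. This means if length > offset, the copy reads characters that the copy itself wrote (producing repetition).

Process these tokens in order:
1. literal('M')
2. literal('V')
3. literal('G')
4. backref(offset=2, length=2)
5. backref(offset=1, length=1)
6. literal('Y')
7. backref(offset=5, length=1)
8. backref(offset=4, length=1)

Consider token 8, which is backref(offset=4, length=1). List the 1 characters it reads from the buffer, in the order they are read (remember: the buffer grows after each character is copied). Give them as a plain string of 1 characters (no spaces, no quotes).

Token 1: literal('M'). Output: "M"
Token 2: literal('V'). Output: "MV"
Token 3: literal('G'). Output: "MVG"
Token 4: backref(off=2, len=2). Copied 'VG' from pos 1. Output: "MVGVG"
Token 5: backref(off=1, len=1). Copied 'G' from pos 4. Output: "MVGVGG"
Token 6: literal('Y'). Output: "MVGVGGY"
Token 7: backref(off=5, len=1). Copied 'G' from pos 2. Output: "MVGVGGYG"
Token 8: backref(off=4, len=1). Buffer before: "MVGVGGYG" (len 8)
  byte 1: read out[4]='G', append. Buffer now: "MVGVGGYGG"

Answer: G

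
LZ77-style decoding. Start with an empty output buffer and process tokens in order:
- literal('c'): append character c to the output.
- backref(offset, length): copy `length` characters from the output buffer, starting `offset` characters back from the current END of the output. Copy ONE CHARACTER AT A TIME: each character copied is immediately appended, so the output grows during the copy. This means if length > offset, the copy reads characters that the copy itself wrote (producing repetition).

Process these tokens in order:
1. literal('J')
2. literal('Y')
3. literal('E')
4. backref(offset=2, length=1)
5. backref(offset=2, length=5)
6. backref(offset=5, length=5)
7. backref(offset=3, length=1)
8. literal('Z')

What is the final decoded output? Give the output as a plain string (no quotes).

Token 1: literal('J'). Output: "J"
Token 2: literal('Y'). Output: "JY"
Token 3: literal('E'). Output: "JYE"
Token 4: backref(off=2, len=1). Copied 'Y' from pos 1. Output: "JYEY"
Token 5: backref(off=2, len=5) (overlapping!). Copied 'EYEYE' from pos 2. Output: "JYEYEYEYE"
Token 6: backref(off=5, len=5). Copied 'EYEYE' from pos 4. Output: "JYEYEYEYEEYEYE"
Token 7: backref(off=3, len=1). Copied 'E' from pos 11. Output: "JYEYEYEYEEYEYEE"
Token 8: literal('Z'). Output: "JYEYEYEYEEYEYEEZ"

Answer: JYEYEYEYEEYEYEEZ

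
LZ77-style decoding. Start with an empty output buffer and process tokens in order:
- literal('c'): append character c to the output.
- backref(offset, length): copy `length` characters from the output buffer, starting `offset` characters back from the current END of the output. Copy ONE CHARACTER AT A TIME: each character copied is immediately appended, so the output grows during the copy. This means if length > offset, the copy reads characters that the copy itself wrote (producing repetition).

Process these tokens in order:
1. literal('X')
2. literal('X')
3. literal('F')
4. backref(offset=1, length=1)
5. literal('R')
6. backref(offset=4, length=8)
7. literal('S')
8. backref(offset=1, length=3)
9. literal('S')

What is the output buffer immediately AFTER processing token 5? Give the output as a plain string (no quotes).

Answer: XXFFR

Derivation:
Token 1: literal('X'). Output: "X"
Token 2: literal('X'). Output: "XX"
Token 3: literal('F'). Output: "XXF"
Token 4: backref(off=1, len=1). Copied 'F' from pos 2. Output: "XXFF"
Token 5: literal('R'). Output: "XXFFR"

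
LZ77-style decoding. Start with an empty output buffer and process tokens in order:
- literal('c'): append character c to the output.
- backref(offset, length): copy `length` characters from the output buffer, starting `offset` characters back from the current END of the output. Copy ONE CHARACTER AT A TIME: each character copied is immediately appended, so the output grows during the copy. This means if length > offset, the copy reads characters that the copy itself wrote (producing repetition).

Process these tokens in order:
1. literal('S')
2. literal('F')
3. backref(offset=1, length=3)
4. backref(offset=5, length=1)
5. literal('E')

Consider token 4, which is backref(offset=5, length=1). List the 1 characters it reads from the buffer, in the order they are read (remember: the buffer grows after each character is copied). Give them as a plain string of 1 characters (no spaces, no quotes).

Token 1: literal('S'). Output: "S"
Token 2: literal('F'). Output: "SF"
Token 3: backref(off=1, len=3) (overlapping!). Copied 'FFF' from pos 1. Output: "SFFFF"
Token 4: backref(off=5, len=1). Buffer before: "SFFFF" (len 5)
  byte 1: read out[0]='S', append. Buffer now: "SFFFFS"

Answer: S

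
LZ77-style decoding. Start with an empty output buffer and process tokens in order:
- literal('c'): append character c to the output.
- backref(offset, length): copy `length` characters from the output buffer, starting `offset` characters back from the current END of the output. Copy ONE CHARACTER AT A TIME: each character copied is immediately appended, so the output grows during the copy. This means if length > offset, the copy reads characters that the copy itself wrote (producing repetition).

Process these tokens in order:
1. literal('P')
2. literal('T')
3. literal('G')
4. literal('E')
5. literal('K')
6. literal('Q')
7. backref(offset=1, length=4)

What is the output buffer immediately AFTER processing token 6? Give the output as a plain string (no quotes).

Token 1: literal('P'). Output: "P"
Token 2: literal('T'). Output: "PT"
Token 3: literal('G'). Output: "PTG"
Token 4: literal('E'). Output: "PTGE"
Token 5: literal('K'). Output: "PTGEK"
Token 6: literal('Q'). Output: "PTGEKQ"

Answer: PTGEKQ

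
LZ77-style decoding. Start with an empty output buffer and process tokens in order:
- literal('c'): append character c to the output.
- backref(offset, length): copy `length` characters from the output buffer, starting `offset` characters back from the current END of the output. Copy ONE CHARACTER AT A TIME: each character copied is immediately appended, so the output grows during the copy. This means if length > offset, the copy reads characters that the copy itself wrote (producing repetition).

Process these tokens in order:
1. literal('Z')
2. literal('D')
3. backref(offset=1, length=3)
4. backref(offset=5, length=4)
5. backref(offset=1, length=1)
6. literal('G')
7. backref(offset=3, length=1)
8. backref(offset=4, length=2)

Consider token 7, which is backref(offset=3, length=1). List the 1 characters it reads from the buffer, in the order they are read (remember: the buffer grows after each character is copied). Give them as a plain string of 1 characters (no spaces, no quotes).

Answer: D

Derivation:
Token 1: literal('Z'). Output: "Z"
Token 2: literal('D'). Output: "ZD"
Token 3: backref(off=1, len=3) (overlapping!). Copied 'DDD' from pos 1. Output: "ZDDDD"
Token 4: backref(off=5, len=4). Copied 'ZDDD' from pos 0. Output: "ZDDDDZDDD"
Token 5: backref(off=1, len=1). Copied 'D' from pos 8. Output: "ZDDDDZDDDD"
Token 6: literal('G'). Output: "ZDDDDZDDDDG"
Token 7: backref(off=3, len=1). Buffer before: "ZDDDDZDDDDG" (len 11)
  byte 1: read out[8]='D', append. Buffer now: "ZDDDDZDDDDGD"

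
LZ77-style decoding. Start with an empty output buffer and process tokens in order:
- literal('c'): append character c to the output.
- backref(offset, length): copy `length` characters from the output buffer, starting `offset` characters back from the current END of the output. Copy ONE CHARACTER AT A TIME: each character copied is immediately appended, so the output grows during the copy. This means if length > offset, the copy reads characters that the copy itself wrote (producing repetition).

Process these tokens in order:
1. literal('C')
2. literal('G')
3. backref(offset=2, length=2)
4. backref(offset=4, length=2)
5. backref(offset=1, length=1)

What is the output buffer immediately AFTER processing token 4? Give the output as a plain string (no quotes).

Answer: CGCGCG

Derivation:
Token 1: literal('C'). Output: "C"
Token 2: literal('G'). Output: "CG"
Token 3: backref(off=2, len=2). Copied 'CG' from pos 0. Output: "CGCG"
Token 4: backref(off=4, len=2). Copied 'CG' from pos 0. Output: "CGCGCG"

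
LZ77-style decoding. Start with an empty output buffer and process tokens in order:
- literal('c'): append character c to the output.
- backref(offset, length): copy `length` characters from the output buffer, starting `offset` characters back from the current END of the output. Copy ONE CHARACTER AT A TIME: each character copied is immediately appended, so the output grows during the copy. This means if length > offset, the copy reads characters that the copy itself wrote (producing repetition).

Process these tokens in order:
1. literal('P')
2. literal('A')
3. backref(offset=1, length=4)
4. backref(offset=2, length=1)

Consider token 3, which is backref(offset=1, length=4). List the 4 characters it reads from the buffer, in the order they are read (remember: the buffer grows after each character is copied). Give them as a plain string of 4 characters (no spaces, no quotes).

Answer: AAAA

Derivation:
Token 1: literal('P'). Output: "P"
Token 2: literal('A'). Output: "PA"
Token 3: backref(off=1, len=4). Buffer before: "PA" (len 2)
  byte 1: read out[1]='A', append. Buffer now: "PAA"
  byte 2: read out[2]='A', append. Buffer now: "PAAA"
  byte 3: read out[3]='A', append. Buffer now: "PAAAA"
  byte 4: read out[4]='A', append. Buffer now: "PAAAAA"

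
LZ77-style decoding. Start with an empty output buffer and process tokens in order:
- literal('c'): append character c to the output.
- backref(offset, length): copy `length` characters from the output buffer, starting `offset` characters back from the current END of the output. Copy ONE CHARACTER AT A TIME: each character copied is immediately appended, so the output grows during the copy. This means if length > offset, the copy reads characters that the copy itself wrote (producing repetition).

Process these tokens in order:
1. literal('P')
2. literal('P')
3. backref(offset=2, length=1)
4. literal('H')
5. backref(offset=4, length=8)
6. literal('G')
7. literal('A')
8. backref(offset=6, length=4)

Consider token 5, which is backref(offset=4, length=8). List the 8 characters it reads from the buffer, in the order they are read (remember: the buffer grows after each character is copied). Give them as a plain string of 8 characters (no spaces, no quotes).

Token 1: literal('P'). Output: "P"
Token 2: literal('P'). Output: "PP"
Token 3: backref(off=2, len=1). Copied 'P' from pos 0. Output: "PPP"
Token 4: literal('H'). Output: "PPPH"
Token 5: backref(off=4, len=8). Buffer before: "PPPH" (len 4)
  byte 1: read out[0]='P', append. Buffer now: "PPPHP"
  byte 2: read out[1]='P', append. Buffer now: "PPPHPP"
  byte 3: read out[2]='P', append. Buffer now: "PPPHPPP"
  byte 4: read out[3]='H', append. Buffer now: "PPPHPPPH"
  byte 5: read out[4]='P', append. Buffer now: "PPPHPPPHP"
  byte 6: read out[5]='P', append. Buffer now: "PPPHPPPHPP"
  byte 7: read out[6]='P', append. Buffer now: "PPPHPPPHPPP"
  byte 8: read out[7]='H', append. Buffer now: "PPPHPPPHPPPH"

Answer: PPPHPPPH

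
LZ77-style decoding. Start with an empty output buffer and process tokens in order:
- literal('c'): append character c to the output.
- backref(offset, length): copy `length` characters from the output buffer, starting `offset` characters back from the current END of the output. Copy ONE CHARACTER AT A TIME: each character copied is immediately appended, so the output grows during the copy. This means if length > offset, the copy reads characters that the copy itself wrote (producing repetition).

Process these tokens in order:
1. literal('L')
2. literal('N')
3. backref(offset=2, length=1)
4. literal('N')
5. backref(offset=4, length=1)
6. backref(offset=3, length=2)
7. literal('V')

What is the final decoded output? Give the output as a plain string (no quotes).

Answer: LNLNLLNV

Derivation:
Token 1: literal('L'). Output: "L"
Token 2: literal('N'). Output: "LN"
Token 3: backref(off=2, len=1). Copied 'L' from pos 0. Output: "LNL"
Token 4: literal('N'). Output: "LNLN"
Token 5: backref(off=4, len=1). Copied 'L' from pos 0. Output: "LNLNL"
Token 6: backref(off=3, len=2). Copied 'LN' from pos 2. Output: "LNLNLLN"
Token 7: literal('V'). Output: "LNLNLLNV"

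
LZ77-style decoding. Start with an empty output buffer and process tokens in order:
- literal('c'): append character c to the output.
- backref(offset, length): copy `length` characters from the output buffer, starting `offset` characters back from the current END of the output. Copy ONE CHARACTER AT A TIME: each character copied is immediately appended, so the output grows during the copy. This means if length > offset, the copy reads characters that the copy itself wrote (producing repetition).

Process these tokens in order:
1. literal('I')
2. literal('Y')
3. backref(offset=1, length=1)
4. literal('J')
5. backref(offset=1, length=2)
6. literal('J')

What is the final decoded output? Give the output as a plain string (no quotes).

Token 1: literal('I'). Output: "I"
Token 2: literal('Y'). Output: "IY"
Token 3: backref(off=1, len=1). Copied 'Y' from pos 1. Output: "IYY"
Token 4: literal('J'). Output: "IYYJ"
Token 5: backref(off=1, len=2) (overlapping!). Copied 'JJ' from pos 3. Output: "IYYJJJ"
Token 6: literal('J'). Output: "IYYJJJJ"

Answer: IYYJJJJ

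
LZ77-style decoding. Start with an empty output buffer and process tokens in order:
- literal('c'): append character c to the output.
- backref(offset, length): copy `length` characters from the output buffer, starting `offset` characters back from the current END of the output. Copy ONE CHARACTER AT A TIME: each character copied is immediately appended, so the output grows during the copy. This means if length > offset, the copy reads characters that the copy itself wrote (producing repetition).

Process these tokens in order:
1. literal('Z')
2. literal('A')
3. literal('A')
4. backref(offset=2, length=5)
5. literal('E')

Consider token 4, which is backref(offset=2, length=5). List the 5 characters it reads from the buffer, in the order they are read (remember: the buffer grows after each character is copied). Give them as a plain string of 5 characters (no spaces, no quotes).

Token 1: literal('Z'). Output: "Z"
Token 2: literal('A'). Output: "ZA"
Token 3: literal('A'). Output: "ZAA"
Token 4: backref(off=2, len=5). Buffer before: "ZAA" (len 3)
  byte 1: read out[1]='A', append. Buffer now: "ZAAA"
  byte 2: read out[2]='A', append. Buffer now: "ZAAAA"
  byte 3: read out[3]='A', append. Buffer now: "ZAAAAA"
  byte 4: read out[4]='A', append. Buffer now: "ZAAAAAA"
  byte 5: read out[5]='A', append. Buffer now: "ZAAAAAAA"

Answer: AAAAA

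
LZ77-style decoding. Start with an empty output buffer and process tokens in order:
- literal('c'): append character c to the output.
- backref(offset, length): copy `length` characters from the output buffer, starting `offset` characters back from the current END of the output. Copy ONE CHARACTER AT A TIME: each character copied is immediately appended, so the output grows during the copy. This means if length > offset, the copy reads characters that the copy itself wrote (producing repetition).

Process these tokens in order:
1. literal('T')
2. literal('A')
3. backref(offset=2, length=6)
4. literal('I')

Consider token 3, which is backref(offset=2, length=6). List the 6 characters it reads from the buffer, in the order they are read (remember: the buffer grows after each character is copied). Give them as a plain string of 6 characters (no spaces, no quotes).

Token 1: literal('T'). Output: "T"
Token 2: literal('A'). Output: "TA"
Token 3: backref(off=2, len=6). Buffer before: "TA" (len 2)
  byte 1: read out[0]='T', append. Buffer now: "TAT"
  byte 2: read out[1]='A', append. Buffer now: "TATA"
  byte 3: read out[2]='T', append. Buffer now: "TATAT"
  byte 4: read out[3]='A', append. Buffer now: "TATATA"
  byte 5: read out[4]='T', append. Buffer now: "TATATAT"
  byte 6: read out[5]='A', append. Buffer now: "TATATATA"

Answer: TATATA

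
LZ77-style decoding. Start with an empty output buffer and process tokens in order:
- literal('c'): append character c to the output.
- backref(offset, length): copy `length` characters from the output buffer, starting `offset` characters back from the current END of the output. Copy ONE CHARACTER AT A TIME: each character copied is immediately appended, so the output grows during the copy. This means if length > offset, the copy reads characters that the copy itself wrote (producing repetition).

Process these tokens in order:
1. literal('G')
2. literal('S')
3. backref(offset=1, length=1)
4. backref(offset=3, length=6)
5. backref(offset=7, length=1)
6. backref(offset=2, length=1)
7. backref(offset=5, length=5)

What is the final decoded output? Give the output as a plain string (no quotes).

Answer: GSSGSSGSSSSGSSSS

Derivation:
Token 1: literal('G'). Output: "G"
Token 2: literal('S'). Output: "GS"
Token 3: backref(off=1, len=1). Copied 'S' from pos 1. Output: "GSS"
Token 4: backref(off=3, len=6) (overlapping!). Copied 'GSSGSS' from pos 0. Output: "GSSGSSGSS"
Token 5: backref(off=7, len=1). Copied 'S' from pos 2. Output: "GSSGSSGSSS"
Token 6: backref(off=2, len=1). Copied 'S' from pos 8. Output: "GSSGSSGSSSS"
Token 7: backref(off=5, len=5). Copied 'GSSSS' from pos 6. Output: "GSSGSSGSSSSGSSSS"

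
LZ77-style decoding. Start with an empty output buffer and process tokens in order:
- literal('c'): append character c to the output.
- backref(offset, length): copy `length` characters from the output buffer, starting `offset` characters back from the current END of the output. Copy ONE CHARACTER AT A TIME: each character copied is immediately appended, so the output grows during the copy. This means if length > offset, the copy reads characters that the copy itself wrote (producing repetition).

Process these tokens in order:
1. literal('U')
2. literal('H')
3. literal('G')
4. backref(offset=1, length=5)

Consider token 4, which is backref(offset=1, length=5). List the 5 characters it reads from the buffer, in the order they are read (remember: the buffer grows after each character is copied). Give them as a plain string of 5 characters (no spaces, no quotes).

Token 1: literal('U'). Output: "U"
Token 2: literal('H'). Output: "UH"
Token 3: literal('G'). Output: "UHG"
Token 4: backref(off=1, len=5). Buffer before: "UHG" (len 3)
  byte 1: read out[2]='G', append. Buffer now: "UHGG"
  byte 2: read out[3]='G', append. Buffer now: "UHGGG"
  byte 3: read out[4]='G', append. Buffer now: "UHGGGG"
  byte 4: read out[5]='G', append. Buffer now: "UHGGGGG"
  byte 5: read out[6]='G', append. Buffer now: "UHGGGGGG"

Answer: GGGGG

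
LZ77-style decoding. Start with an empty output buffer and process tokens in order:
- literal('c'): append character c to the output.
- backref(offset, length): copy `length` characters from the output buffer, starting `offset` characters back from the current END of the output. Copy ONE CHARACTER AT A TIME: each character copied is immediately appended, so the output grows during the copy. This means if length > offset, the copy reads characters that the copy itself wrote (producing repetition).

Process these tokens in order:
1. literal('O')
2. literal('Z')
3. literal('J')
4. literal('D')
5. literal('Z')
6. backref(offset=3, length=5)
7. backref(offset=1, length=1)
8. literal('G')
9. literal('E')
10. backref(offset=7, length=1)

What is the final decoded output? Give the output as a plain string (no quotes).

Token 1: literal('O'). Output: "O"
Token 2: literal('Z'). Output: "OZ"
Token 3: literal('J'). Output: "OZJ"
Token 4: literal('D'). Output: "OZJD"
Token 5: literal('Z'). Output: "OZJDZ"
Token 6: backref(off=3, len=5) (overlapping!). Copied 'JDZJD' from pos 2. Output: "OZJDZJDZJD"
Token 7: backref(off=1, len=1). Copied 'D' from pos 9. Output: "OZJDZJDZJDD"
Token 8: literal('G'). Output: "OZJDZJDZJDDG"
Token 9: literal('E'). Output: "OZJDZJDZJDDGE"
Token 10: backref(off=7, len=1). Copied 'D' from pos 6. Output: "OZJDZJDZJDDGED"

Answer: OZJDZJDZJDDGED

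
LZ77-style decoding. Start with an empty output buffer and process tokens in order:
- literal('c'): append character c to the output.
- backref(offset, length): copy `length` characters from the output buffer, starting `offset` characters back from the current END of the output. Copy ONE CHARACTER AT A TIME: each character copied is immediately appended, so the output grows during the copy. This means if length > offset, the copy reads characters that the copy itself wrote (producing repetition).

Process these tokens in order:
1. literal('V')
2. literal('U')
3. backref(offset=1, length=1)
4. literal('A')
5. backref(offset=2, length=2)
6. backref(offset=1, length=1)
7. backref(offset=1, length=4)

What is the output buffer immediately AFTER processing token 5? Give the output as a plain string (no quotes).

Answer: VUUAUA

Derivation:
Token 1: literal('V'). Output: "V"
Token 2: literal('U'). Output: "VU"
Token 3: backref(off=1, len=1). Copied 'U' from pos 1. Output: "VUU"
Token 4: literal('A'). Output: "VUUA"
Token 5: backref(off=2, len=2). Copied 'UA' from pos 2. Output: "VUUAUA"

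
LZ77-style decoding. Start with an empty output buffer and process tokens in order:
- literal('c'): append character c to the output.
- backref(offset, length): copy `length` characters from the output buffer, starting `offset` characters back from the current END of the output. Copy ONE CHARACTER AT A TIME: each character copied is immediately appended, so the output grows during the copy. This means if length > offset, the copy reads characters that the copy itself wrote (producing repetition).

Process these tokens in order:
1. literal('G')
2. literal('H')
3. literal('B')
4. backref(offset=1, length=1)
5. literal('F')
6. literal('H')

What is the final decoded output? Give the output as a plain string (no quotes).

Token 1: literal('G'). Output: "G"
Token 2: literal('H'). Output: "GH"
Token 3: literal('B'). Output: "GHB"
Token 4: backref(off=1, len=1). Copied 'B' from pos 2. Output: "GHBB"
Token 5: literal('F'). Output: "GHBBF"
Token 6: literal('H'). Output: "GHBBFH"

Answer: GHBBFH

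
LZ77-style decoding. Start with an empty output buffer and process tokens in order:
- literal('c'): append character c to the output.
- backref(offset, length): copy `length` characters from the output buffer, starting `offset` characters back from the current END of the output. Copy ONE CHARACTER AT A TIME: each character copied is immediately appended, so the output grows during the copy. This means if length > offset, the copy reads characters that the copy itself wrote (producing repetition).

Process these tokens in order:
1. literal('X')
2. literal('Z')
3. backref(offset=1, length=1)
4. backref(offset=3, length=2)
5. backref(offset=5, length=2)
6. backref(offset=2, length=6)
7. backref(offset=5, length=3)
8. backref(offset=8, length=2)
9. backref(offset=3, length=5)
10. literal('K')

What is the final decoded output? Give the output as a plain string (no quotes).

Token 1: literal('X'). Output: "X"
Token 2: literal('Z'). Output: "XZ"
Token 3: backref(off=1, len=1). Copied 'Z' from pos 1. Output: "XZZ"
Token 4: backref(off=3, len=2). Copied 'XZ' from pos 0. Output: "XZZXZ"
Token 5: backref(off=5, len=2). Copied 'XZ' from pos 0. Output: "XZZXZXZ"
Token 6: backref(off=2, len=6) (overlapping!). Copied 'XZXZXZ' from pos 5. Output: "XZZXZXZXZXZXZ"
Token 7: backref(off=5, len=3). Copied 'ZXZ' from pos 8. Output: "XZZXZXZXZXZXZZXZ"
Token 8: backref(off=8, len=2). Copied 'ZX' from pos 8. Output: "XZZXZXZXZXZXZZXZZX"
Token 9: backref(off=3, len=5) (overlapping!). Copied 'ZZXZZ' from pos 15. Output: "XZZXZXZXZXZXZZXZZXZZXZZ"
Token 10: literal('K'). Output: "XZZXZXZXZXZXZZXZZXZZXZZK"

Answer: XZZXZXZXZXZXZZXZZXZZXZZK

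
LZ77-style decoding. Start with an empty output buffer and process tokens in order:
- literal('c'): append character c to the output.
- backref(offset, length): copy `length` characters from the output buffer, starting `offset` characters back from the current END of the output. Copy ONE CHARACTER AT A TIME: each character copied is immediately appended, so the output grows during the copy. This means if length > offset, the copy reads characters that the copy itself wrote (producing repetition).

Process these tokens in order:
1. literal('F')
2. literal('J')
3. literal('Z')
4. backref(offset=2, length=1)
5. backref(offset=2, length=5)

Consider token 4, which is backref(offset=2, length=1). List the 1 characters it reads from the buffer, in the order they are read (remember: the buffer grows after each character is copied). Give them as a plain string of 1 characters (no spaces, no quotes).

Token 1: literal('F'). Output: "F"
Token 2: literal('J'). Output: "FJ"
Token 3: literal('Z'). Output: "FJZ"
Token 4: backref(off=2, len=1). Buffer before: "FJZ" (len 3)
  byte 1: read out[1]='J', append. Buffer now: "FJZJ"

Answer: J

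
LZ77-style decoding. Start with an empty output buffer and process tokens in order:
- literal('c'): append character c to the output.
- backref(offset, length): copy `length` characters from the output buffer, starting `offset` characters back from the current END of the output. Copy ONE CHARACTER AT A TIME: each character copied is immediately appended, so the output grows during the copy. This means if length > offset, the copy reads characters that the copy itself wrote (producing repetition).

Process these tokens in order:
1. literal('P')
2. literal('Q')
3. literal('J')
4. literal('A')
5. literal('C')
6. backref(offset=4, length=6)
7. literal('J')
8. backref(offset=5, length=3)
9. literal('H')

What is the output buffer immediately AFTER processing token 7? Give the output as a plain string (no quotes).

Answer: PQJACQJACQJJ

Derivation:
Token 1: literal('P'). Output: "P"
Token 2: literal('Q'). Output: "PQ"
Token 3: literal('J'). Output: "PQJ"
Token 4: literal('A'). Output: "PQJA"
Token 5: literal('C'). Output: "PQJAC"
Token 6: backref(off=4, len=6) (overlapping!). Copied 'QJACQJ' from pos 1. Output: "PQJACQJACQJ"
Token 7: literal('J'). Output: "PQJACQJACQJJ"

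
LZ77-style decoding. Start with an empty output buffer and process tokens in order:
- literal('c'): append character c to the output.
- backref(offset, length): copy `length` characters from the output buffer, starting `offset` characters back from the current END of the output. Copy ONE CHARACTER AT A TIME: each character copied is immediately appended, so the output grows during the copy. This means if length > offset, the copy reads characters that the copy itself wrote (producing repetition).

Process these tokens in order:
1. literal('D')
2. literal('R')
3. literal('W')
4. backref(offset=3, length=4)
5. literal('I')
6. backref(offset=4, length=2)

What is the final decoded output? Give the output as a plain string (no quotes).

Token 1: literal('D'). Output: "D"
Token 2: literal('R'). Output: "DR"
Token 3: literal('W'). Output: "DRW"
Token 4: backref(off=3, len=4) (overlapping!). Copied 'DRWD' from pos 0. Output: "DRWDRWD"
Token 5: literal('I'). Output: "DRWDRWDI"
Token 6: backref(off=4, len=2). Copied 'RW' from pos 4. Output: "DRWDRWDIRW"

Answer: DRWDRWDIRW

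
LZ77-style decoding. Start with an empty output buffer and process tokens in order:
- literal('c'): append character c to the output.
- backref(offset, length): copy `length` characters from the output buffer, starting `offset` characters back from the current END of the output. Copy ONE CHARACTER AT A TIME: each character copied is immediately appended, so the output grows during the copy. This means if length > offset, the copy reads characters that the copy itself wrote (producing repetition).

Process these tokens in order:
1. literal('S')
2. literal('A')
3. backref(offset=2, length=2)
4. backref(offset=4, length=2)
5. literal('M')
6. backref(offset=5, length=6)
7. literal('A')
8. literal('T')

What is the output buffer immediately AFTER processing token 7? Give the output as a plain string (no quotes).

Answer: SASASAMSASAMSA

Derivation:
Token 1: literal('S'). Output: "S"
Token 2: literal('A'). Output: "SA"
Token 3: backref(off=2, len=2). Copied 'SA' from pos 0. Output: "SASA"
Token 4: backref(off=4, len=2). Copied 'SA' from pos 0. Output: "SASASA"
Token 5: literal('M'). Output: "SASASAM"
Token 6: backref(off=5, len=6) (overlapping!). Copied 'SASAMS' from pos 2. Output: "SASASAMSASAMS"
Token 7: literal('A'). Output: "SASASAMSASAMSA"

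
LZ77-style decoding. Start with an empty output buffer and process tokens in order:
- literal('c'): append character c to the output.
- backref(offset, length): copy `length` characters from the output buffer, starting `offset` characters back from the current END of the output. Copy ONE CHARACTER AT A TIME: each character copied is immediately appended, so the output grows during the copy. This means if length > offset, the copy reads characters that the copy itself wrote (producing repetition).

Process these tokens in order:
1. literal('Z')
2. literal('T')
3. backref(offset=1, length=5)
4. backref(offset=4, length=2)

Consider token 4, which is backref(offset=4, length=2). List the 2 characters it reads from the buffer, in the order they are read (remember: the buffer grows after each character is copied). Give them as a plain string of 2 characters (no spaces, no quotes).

Answer: TT

Derivation:
Token 1: literal('Z'). Output: "Z"
Token 2: literal('T'). Output: "ZT"
Token 3: backref(off=1, len=5) (overlapping!). Copied 'TTTTT' from pos 1. Output: "ZTTTTTT"
Token 4: backref(off=4, len=2). Buffer before: "ZTTTTTT" (len 7)
  byte 1: read out[3]='T', append. Buffer now: "ZTTTTTTT"
  byte 2: read out[4]='T', append. Buffer now: "ZTTTTTTTT"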